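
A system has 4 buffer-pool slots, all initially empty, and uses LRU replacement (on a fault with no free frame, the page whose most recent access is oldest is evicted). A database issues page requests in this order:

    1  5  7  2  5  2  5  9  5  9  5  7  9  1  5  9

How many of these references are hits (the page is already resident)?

1: miss, frames {1}
5: miss, frames {1,5}
7: miss, frames {1,5,7}
2: miss, frames {1,5,7,2}
5: hit
2: hit
5: hit
9: miss, evict 1, frames {7,2,5,9}
5: hit
9: hit
5: hit
7: hit
9: hit
1: miss, evict 2, frames {5,7,9,1}
5: hit
9: hit
Hits: 10.

10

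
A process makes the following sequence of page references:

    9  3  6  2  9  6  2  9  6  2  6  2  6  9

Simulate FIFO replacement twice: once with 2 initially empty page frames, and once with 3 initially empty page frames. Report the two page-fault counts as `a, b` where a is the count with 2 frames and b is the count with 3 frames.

2 frames: F F F F F F F F F F . . . F → 11 faults.
3 frames: F F F F F . . . . . . . . . → 5 faults.
5 < 11: adding a frame reduced faults, as is typical.

11, 5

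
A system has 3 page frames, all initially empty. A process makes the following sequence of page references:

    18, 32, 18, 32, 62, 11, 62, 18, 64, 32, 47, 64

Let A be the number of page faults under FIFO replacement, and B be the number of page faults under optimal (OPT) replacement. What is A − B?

1

Under FIFO: F F . . F F . F F F F . → 8 faults.
Under OPT: F F . . F F . . F F F . → 7 faults.
A − B = 8 − 7 = 1.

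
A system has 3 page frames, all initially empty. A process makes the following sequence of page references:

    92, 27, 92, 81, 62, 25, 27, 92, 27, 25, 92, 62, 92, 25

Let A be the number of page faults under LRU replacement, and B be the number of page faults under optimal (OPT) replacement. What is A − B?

Under LRU: F F . F F F F F . . . F . . → 8 faults.
Under OPT: F F . F F F . . . . . F . . → 6 faults.
A − B = 8 − 6 = 2.

2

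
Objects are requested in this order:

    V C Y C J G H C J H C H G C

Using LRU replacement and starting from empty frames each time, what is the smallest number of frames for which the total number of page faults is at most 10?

3

f=1: 14 faults
f=2: 12 faults
f=3: 9 faults
f=4: 6 faults
f=5: 6 faults
f=6: 6 faults
Smallest f with faults ≤ 10 is 3.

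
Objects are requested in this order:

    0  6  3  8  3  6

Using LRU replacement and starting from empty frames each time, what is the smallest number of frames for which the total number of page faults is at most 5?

2

f=1: 6 faults
f=2: 5 faults
f=3: 4 faults
f=4: 4 faults
Smallest f with faults ≤ 5 is 2.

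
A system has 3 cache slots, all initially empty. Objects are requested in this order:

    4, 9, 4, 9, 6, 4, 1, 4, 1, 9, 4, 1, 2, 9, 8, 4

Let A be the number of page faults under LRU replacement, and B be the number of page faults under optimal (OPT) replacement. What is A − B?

3

Under LRU: F F . . F . F . . F . . F F F F → 9 faults.
Under OPT: F F . . F . F . . . . . F . F . → 6 faults.
A − B = 9 − 6 = 3.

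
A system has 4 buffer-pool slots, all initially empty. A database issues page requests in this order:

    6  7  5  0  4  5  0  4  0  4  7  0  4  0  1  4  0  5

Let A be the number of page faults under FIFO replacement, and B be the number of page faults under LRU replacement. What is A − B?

-1

Under FIFO: F F F F F . . . . . . . . . F . . . → 6 faults.
Under LRU: F F F F F . . . . . . . . . F . . F → 7 faults.
A − B = 6 − 7 = -1.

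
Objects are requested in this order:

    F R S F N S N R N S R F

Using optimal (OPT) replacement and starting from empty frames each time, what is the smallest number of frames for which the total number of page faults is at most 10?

f=1: 12 faults
f=2: 7 faults
f=3: 5 faults
f=4: 4 faults
Smallest f with faults ≤ 10 is 2.

2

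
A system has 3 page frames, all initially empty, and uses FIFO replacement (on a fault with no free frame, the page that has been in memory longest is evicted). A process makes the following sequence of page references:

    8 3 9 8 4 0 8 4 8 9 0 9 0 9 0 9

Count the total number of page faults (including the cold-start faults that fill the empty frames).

7

8 → fault, frames {8}
3 → fault, frames {8,3}
9 → fault, frames {8,3,9}
8 → hit
4 → fault, evict 8, frames {3,9,4}
0 → fault, evict 3, frames {9,4,0}
8 → fault, evict 9, frames {4,0,8}
4 → hit
8 → hit
9 → fault, evict 4, frames {0,8,9}
0 → hit
9 → hit
0 → hit
9 → hit
0 → hit
9 → hit
Page faults: 7.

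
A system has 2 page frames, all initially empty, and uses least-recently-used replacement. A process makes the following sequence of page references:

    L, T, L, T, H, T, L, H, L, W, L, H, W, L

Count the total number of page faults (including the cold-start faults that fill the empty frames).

9

L: fault, frames {L}
T: fault, frames {L,T}
L: hit
T: hit
H: fault, evict L, frames {T,H}
T: hit
L: fault, evict H, frames {T,L}
H: fault, evict T, frames {L,H}
L: hit
W: fault, evict H, frames {L,W}
L: hit
H: fault, evict W, frames {L,H}
W: fault, evict L, frames {H,W}
L: fault, evict H, frames {W,L}
Page faults: 9.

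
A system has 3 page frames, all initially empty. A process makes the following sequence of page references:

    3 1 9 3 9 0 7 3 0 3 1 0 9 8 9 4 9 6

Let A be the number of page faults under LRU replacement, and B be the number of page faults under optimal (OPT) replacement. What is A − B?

Under LRU: F F F . . F F F . . F . F F . F . F → 11 faults.
Under OPT: F F F . . F F . . . F . F F . F . F → 10 faults.
A − B = 11 − 10 = 1.

1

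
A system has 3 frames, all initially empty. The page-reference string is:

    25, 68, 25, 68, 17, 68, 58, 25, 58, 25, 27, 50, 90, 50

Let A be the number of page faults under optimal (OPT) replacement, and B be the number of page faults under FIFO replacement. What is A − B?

-1

Under OPT: F F . . F . F . . . F F F . → 7 faults.
Under FIFO: F F . . F . F F . . F F F . → 8 faults.
A − B = 7 − 8 = -1.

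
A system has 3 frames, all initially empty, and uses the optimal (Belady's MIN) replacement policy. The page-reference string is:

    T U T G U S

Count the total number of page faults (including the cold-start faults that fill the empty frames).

T -> miss, frames {T}
U -> miss, frames {T,U}
T -> hit
G -> miss, frames {T,U,G}
U -> hit
S -> miss, evict G, frames {T,U,S}
Page faults: 4.

4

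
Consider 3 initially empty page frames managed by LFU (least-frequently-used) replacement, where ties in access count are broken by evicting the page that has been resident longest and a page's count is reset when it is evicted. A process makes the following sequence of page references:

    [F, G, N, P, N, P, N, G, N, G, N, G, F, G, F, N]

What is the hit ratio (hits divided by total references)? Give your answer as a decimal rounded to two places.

0.69

F -> fault, frames (F)
G -> fault, frames (F G)
N -> fault, frames (F G N)
P -> fault, evict F, frames (G N P)
N -> hit
P -> hit
N -> hit
G -> hit
N -> hit
G -> hit
N -> hit
G -> hit
F -> fault, evict P, frames (G N F)
G -> hit
F -> hit
N -> hit
Hits: 11 of 16 references → 11/16 = 0.6875.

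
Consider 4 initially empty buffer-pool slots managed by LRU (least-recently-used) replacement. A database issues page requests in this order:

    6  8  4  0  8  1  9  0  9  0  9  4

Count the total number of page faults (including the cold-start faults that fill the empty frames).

7

6 → miss, frames [6]
8 → miss, frames [6, 8]
4 → miss, frames [6, 8, 4]
0 → miss, frames [6, 8, 4, 0]
8 → hit
1 → miss, evict 6, frames [4, 0, 8, 1]
9 → miss, evict 4, frames [0, 8, 1, 9]
0 → hit
9 → hit
0 → hit
9 → hit
4 → miss, evict 8, frames [1, 0, 9, 4]
Page faults: 7.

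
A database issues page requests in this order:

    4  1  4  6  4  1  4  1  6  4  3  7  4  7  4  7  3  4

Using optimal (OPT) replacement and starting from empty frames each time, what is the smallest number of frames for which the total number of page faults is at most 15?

f=1: 18 faults
f=2: 8 faults
f=3: 5 faults
f=4: 5 faults
f=5: 5 faults
Smallest f with faults ≤ 15 is 2.

2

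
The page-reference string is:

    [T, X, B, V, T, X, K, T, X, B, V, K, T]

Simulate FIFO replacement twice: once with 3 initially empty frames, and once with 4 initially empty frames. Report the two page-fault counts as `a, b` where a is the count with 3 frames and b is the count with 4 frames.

3 frames: F F F F F F F . . F F . F → 10 faults.
4 frames: F F F F . . F F F F F F F → 11 faults.
11 > 10: adding a frame increased faults — Belady's anomaly.

10, 11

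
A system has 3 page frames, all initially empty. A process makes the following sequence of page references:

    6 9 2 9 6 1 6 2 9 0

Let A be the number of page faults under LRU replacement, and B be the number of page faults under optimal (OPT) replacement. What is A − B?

1

Under LRU: F F F . . F . F F F → 7 faults.
Under OPT: F F F . . F . . F F → 6 faults.
A − B = 7 − 6 = 1.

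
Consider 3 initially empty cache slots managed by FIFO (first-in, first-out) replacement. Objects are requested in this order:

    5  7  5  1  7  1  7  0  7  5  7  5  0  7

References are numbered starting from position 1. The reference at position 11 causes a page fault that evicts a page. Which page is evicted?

pos 1: 5: fault, frames [5]
pos 2: 7: fault, frames [5, 7]
pos 3: 5: hit
pos 4: 1: fault, frames [5, 7, 1]
pos 5: 7: hit
pos 6: 1: hit
pos 7: 7: hit
pos 8: 0: fault, evict 5, frames [7, 1, 0]
pos 9: 7: hit
pos 10: 5: fault, evict 7, frames [1, 0, 5]
pos 11: 7: fault, evict 1, frames [0, 5, 7]
At position 11, page 1 is evicted.

1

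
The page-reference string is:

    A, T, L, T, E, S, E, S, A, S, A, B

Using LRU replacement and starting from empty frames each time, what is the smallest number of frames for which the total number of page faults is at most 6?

f=1: 12 faults
f=2: 7 faults
f=3: 7 faults
f=4: 7 faults
f=5: 6 faults
f=6: 6 faults
Smallest f with faults ≤ 6 is 5.

5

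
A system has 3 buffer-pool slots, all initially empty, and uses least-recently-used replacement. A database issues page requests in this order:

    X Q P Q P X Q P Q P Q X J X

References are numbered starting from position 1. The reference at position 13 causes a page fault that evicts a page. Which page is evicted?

P

pos 1: X: fault, frames (X)
pos 2: Q: fault, frames (X Q)
pos 3: P: fault, frames (X Q P)
pos 4: Q: hit
pos 5: P: hit
pos 6: X: hit
pos 7: Q: hit
pos 8: P: hit
pos 9: Q: hit
pos 10: P: hit
pos 11: Q: hit
pos 12: X: hit
pos 13: J: fault, evict P, frames (Q X J)
At position 13, page P is evicted.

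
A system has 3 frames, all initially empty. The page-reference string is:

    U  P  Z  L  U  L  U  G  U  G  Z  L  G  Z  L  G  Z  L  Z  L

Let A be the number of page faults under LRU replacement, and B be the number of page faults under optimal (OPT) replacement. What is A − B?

2

Under LRU: F F F F F . . F . . F F . . . . . . . . → 8 faults.
Under OPT: F F F F . . . F . . . F . . . . . . . . → 6 faults.
A − B = 8 − 6 = 2.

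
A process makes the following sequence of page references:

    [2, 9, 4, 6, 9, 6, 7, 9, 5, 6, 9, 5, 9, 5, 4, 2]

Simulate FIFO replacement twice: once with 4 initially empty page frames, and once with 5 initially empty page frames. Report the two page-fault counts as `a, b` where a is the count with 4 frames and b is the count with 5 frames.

4 frames: F F F F . . F . F . F . . . F F → 9 faults.
5 frames: F F F F . . F . F . . . . . . F → 7 faults.
7 < 9: adding a frame reduced faults, as is typical.

9, 7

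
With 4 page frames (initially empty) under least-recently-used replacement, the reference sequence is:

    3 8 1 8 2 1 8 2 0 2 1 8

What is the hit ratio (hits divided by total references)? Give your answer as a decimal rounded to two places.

3 -> miss, frames [3]
8 -> miss, frames [3, 8]
1 -> miss, frames [3, 8, 1]
8 -> hit
2 -> miss, frames [3, 1, 8, 2]
1 -> hit
8 -> hit
2 -> hit
0 -> miss, evict 3, frames [1, 8, 2, 0]
2 -> hit
1 -> hit
8 -> hit
Hits: 7 of 12 references → 7/12 = 0.5833.

0.58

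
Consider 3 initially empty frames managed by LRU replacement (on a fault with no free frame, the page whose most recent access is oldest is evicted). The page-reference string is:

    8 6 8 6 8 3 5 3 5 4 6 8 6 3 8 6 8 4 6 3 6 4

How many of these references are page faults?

10

8: fault, frames [8]
6: fault, frames [8, 6]
8: hit
6: hit
8: hit
3: fault, frames [6, 8, 3]
5: fault, evict 6, frames [8, 3, 5]
3: hit
5: hit
4: fault, evict 8, frames [3, 5, 4]
6: fault, evict 3, frames [5, 4, 6]
8: fault, evict 5, frames [4, 6, 8]
6: hit
3: fault, evict 4, frames [8, 6, 3]
8: hit
6: hit
8: hit
4: fault, evict 3, frames [6, 8, 4]
6: hit
3: fault, evict 8, frames [4, 6, 3]
6: hit
4: hit
Page faults: 10.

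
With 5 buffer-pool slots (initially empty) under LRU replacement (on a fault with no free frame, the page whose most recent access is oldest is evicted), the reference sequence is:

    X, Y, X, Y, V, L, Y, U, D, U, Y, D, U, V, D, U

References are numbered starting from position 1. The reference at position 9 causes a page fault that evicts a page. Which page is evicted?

pos 1: X: fault, frames (X)
pos 2: Y: fault, frames (X Y)
pos 3: X: hit
pos 4: Y: hit
pos 5: V: fault, frames (X Y V)
pos 6: L: fault, frames (X Y V L)
pos 7: Y: hit
pos 8: U: fault, frames (X V L Y U)
pos 9: D: fault, evict X, frames (V L Y U D)
At position 9, page X is evicted.

X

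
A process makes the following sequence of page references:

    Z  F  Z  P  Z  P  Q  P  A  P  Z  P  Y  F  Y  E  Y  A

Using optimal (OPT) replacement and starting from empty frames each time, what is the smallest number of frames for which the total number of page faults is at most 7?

f=1: 18 faults
f=2: 10 faults
f=3: 8 faults
f=4: 7 faults
f=5: 7 faults
f=6: 7 faults
f=7: 7 faults
Smallest f with faults ≤ 7 is 4.

4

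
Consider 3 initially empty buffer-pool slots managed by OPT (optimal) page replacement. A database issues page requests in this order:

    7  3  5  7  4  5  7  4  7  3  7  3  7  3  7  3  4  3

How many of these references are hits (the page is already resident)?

13

7 -> miss, frames (7)
3 -> miss, frames (7 3)
5 -> miss, frames (7 3 5)
7 -> hit
4 -> miss, evict 3, frames (7 5 4)
5 -> hit
7 -> hit
4 -> hit
7 -> hit
3 -> miss, evict 5, frames (7 4 3)
7 -> hit
3 -> hit
7 -> hit
3 -> hit
7 -> hit
3 -> hit
4 -> hit
3 -> hit
Hits: 13.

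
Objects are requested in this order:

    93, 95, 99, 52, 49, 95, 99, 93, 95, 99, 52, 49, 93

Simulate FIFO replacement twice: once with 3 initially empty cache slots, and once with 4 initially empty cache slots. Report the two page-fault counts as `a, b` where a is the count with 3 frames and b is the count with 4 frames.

3 frames: F F F F F F F F . . F F . → 10 faults.
4 frames: F F F F F . . F F F F F F → 11 faults.
11 > 10: adding a frame increased faults — Belady's anomaly.

10, 11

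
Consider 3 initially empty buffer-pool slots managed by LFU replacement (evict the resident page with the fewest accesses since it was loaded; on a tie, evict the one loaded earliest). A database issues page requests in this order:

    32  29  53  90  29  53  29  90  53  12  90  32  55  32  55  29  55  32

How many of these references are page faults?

32: miss, frames (32)
29: miss, frames (32 29)
53: miss, frames (32 29 53)
90: miss, evict 32, frames (29 53 90)
29: hit
53: hit
29: hit
90: hit
53: hit
12: miss, evict 90, frames (29 53 12)
90: miss, evict 12, frames (29 53 90)
32: miss, evict 90, frames (29 53 32)
55: miss, evict 32, frames (29 53 55)
32: miss, evict 55, frames (29 53 32)
55: miss, evict 32, frames (29 53 55)
29: hit
55: hit
32: miss, evict 55, frames (29 53 32)
Page faults: 11.

11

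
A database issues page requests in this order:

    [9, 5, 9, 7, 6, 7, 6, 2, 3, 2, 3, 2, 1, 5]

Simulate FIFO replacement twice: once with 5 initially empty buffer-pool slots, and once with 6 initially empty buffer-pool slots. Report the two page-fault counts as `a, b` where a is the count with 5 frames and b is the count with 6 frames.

8, 7

5 frames: F F . F F . . F F . . . F F → 8 faults.
6 frames: F F . F F . . F F . . . F . → 7 faults.
7 < 8: adding a frame reduced faults, as is typical.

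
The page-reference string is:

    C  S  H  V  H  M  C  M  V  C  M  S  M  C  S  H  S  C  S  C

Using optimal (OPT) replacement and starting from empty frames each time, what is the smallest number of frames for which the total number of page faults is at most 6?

f=1: 20 faults
f=2: 12 faults
f=3: 7 faults
f=4: 6 faults
f=5: 5 faults
Smallest f with faults ≤ 6 is 4.

4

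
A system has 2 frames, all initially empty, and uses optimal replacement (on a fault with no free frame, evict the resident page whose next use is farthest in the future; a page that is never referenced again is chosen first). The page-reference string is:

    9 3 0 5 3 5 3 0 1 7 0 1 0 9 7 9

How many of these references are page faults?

9 -> miss, frames {9}
3 -> miss, frames {9,3}
0 -> miss, evict 9, frames {3,0}
5 -> miss, evict 0, frames {3,5}
3 -> hit
5 -> hit
3 -> hit
0 -> miss, evict 5, frames {3,0}
1 -> miss, evict 3, frames {0,1}
7 -> miss, evict 1, frames {0,7}
0 -> hit
1 -> miss, evict 7, frames {0,1}
0 -> hit
9 -> miss, evict 1, frames {0,9}
7 -> miss, evict 0, frames {9,7}
9 -> hit
Page faults: 10.

10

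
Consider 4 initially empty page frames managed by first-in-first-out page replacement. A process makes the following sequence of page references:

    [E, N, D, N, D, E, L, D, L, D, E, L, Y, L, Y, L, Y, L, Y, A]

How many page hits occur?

E -> fault, frames [E]
N -> fault, frames [E, N]
D -> fault, frames [E, N, D]
N -> hit
D -> hit
E -> hit
L -> fault, frames [E, N, D, L]
D -> hit
L -> hit
D -> hit
E -> hit
L -> hit
Y -> fault, evict E, frames [N, D, L, Y]
L -> hit
Y -> hit
L -> hit
Y -> hit
L -> hit
Y -> hit
A -> fault, evict N, frames [D, L, Y, A]
Hits: 14.

14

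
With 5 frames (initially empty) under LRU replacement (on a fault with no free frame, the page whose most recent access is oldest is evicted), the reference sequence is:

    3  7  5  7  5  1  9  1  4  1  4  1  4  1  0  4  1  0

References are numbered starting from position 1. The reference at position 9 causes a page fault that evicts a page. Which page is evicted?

3

pos 1: 3: fault, frames {3}
pos 2: 7: fault, frames {3,7}
pos 3: 5: fault, frames {3,7,5}
pos 4: 7: hit
pos 5: 5: hit
pos 6: 1: fault, frames {3,7,5,1}
pos 7: 9: fault, frames {3,7,5,1,9}
pos 8: 1: hit
pos 9: 4: fault, evict 3, frames {7,5,9,1,4}
At position 9, page 3 is evicted.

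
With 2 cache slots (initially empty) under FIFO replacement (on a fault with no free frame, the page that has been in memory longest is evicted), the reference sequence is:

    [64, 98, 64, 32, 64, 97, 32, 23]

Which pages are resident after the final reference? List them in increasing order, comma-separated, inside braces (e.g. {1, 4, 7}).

64 → fault, frames [64]
98 → fault, frames [64, 98]
64 → hit
32 → fault, evict 64, frames [98, 32]
64 → fault, evict 98, frames [32, 64]
97 → fault, evict 32, frames [64, 97]
32 → fault, evict 64, frames [97, 32]
23 → fault, evict 97, frames [32, 23]

{23, 32}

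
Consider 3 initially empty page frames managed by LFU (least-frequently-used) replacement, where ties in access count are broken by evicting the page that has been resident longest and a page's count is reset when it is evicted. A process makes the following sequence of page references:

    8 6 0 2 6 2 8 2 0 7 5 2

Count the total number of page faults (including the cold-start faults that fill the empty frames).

8: miss, frames (8)
6: miss, frames (8 6)
0: miss, frames (8 6 0)
2: miss, evict 8, frames (6 0 2)
6: hit
2: hit
8: miss, evict 0, frames (6 2 8)
2: hit
0: miss, evict 8, frames (6 2 0)
7: miss, evict 0, frames (6 2 7)
5: miss, evict 7, frames (6 2 5)
2: hit
Page faults: 8.

8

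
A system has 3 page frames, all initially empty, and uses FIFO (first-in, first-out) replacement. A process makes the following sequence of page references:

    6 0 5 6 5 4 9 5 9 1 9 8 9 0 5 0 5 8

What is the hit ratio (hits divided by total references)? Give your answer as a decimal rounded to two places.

0.50

6 → fault, frames [6]
0 → fault, frames [6, 0]
5 → fault, frames [6, 0, 5]
6 → hit
5 → hit
4 → fault, evict 6, frames [0, 5, 4]
9 → fault, evict 0, frames [5, 4, 9]
5 → hit
9 → hit
1 → fault, evict 5, frames [4, 9, 1]
9 → hit
8 → fault, evict 4, frames [9, 1, 8]
9 → hit
0 → fault, evict 9, frames [1, 8, 0]
5 → fault, evict 1, frames [8, 0, 5]
0 → hit
5 → hit
8 → hit
Hits: 9 of 18 references → 9/18 = 0.5000.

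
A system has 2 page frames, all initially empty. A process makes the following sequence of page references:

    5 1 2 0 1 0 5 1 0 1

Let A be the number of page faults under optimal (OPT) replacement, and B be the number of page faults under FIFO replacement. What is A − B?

Under OPT: F F F F . . F . F . → 6 faults.
Under FIFO: F F F F F . F . F F → 8 faults.
A − B = 6 − 8 = -2.

-2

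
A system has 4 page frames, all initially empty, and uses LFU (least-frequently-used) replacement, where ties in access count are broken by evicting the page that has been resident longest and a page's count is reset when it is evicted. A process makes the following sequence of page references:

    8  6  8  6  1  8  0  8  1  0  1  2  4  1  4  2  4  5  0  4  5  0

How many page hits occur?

8: fault, frames {8}
6: fault, frames {8,6}
8: hit
6: hit
1: fault, frames {8,6,1}
8: hit
0: fault, frames {8,6,1,0}
8: hit
1: hit
0: hit
1: hit
2: fault, evict 6, frames {8,1,0,2}
4: fault, evict 2, frames {8,1,0,4}
1: hit
4: hit
2: fault, evict 0, frames {8,1,4,2}
4: hit
5: fault, evict 2, frames {8,1,4,5}
0: fault, evict 5, frames {8,1,4,0}
4: hit
5: fault, evict 0, frames {8,1,4,5}
0: fault, evict 5, frames {8,1,4,0}
Hits: 11.

11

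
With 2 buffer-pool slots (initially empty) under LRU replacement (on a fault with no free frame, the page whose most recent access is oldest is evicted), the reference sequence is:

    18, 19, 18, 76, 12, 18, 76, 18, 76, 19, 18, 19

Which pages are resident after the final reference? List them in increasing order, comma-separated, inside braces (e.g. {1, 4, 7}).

18 -> miss, frames (18)
19 -> miss, frames (18 19)
18 -> hit
76 -> miss, evict 19, frames (18 76)
12 -> miss, evict 18, frames (76 12)
18 -> miss, evict 76, frames (12 18)
76 -> miss, evict 12, frames (18 76)
18 -> hit
76 -> hit
19 -> miss, evict 18, frames (76 19)
18 -> miss, evict 76, frames (19 18)
19 -> hit

{18, 19}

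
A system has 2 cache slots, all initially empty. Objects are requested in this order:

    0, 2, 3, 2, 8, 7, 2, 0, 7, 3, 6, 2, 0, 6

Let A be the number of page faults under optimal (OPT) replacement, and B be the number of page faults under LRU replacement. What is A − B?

-3

Under OPT: F F F . F F . F . F F F . F → 10 faults.
Under LRU: F F F . F F F F F F F F F F → 13 faults.
A − B = 10 − 13 = -3.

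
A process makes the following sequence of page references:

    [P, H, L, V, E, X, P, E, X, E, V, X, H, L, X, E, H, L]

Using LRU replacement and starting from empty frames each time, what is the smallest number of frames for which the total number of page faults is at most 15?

3

f=1: 18 faults
f=2: 17 faults
f=3: 13 faults
f=4: 10 faults
f=5: 9 faults
f=6: 6 faults
Smallest f with faults ≤ 15 is 3.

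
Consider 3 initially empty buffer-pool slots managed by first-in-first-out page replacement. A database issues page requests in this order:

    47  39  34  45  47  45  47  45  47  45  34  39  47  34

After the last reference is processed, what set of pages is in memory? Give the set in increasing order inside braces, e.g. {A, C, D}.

47 -> fault, frames [47]
39 -> fault, frames [47, 39]
34 -> fault, frames [47, 39, 34]
45 -> fault, evict 47, frames [39, 34, 45]
47 -> fault, evict 39, frames [34, 45, 47]
45 -> hit
47 -> hit
45 -> hit
47 -> hit
45 -> hit
34 -> hit
39 -> fault, evict 34, frames [45, 47, 39]
47 -> hit
34 -> fault, evict 45, frames [47, 39, 34]

{34, 39, 47}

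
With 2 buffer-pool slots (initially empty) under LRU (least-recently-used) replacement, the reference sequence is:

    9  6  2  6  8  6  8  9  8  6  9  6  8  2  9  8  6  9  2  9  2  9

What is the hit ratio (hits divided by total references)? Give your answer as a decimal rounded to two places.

9: miss, frames [9]
6: miss, frames [9, 6]
2: miss, evict 9, frames [6, 2]
6: hit
8: miss, evict 2, frames [6, 8]
6: hit
8: hit
9: miss, evict 6, frames [8, 9]
8: hit
6: miss, evict 9, frames [8, 6]
9: miss, evict 8, frames [6, 9]
6: hit
8: miss, evict 9, frames [6, 8]
2: miss, evict 6, frames [8, 2]
9: miss, evict 8, frames [2, 9]
8: miss, evict 2, frames [9, 8]
6: miss, evict 9, frames [8, 6]
9: miss, evict 8, frames [6, 9]
2: miss, evict 6, frames [9, 2]
9: hit
2: hit
9: hit
Hits: 8 of 22 references → 8/22 = 0.3636.

0.36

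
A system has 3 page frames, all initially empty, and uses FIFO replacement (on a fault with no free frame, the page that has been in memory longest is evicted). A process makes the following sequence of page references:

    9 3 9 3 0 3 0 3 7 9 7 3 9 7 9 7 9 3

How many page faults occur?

9 → fault, frames [9]
3 → fault, frames [9, 3]
9 → hit
3 → hit
0 → fault, frames [9, 3, 0]
3 → hit
0 → hit
3 → hit
7 → fault, evict 9, frames [3, 0, 7]
9 → fault, evict 3, frames [0, 7, 9]
7 → hit
3 → fault, evict 0, frames [7, 9, 3]
9 → hit
7 → hit
9 → hit
7 → hit
9 → hit
3 → hit
Page faults: 6.

6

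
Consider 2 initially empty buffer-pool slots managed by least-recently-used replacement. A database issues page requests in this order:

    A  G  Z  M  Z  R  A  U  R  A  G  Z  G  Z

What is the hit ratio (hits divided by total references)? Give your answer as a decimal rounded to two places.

0.21

A -> fault, frames {A}
G -> fault, frames {A,G}
Z -> fault, evict A, frames {G,Z}
M -> fault, evict G, frames {Z,M}
Z -> hit
R -> fault, evict M, frames {Z,R}
A -> fault, evict Z, frames {R,A}
U -> fault, evict R, frames {A,U}
R -> fault, evict A, frames {U,R}
A -> fault, evict U, frames {R,A}
G -> fault, evict R, frames {A,G}
Z -> fault, evict A, frames {G,Z}
G -> hit
Z -> hit
Hits: 3 of 14 references → 3/14 = 0.2143.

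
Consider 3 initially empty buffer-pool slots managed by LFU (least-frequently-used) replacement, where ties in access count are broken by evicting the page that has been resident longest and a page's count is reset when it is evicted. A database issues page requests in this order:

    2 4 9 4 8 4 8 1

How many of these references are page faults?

5

2: fault, frames (2)
4: fault, frames (2 4)
9: fault, frames (2 4 9)
4: hit
8: fault, evict 2, frames (4 9 8)
4: hit
8: hit
1: fault, evict 9, frames (4 8 1)
Page faults: 5.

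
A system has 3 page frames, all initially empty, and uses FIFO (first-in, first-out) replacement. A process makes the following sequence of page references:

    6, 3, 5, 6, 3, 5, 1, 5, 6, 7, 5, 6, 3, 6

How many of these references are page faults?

9

6 → fault, frames {6}
3 → fault, frames {6,3}
5 → fault, frames {6,3,5}
6 → hit
3 → hit
5 → hit
1 → fault, evict 6, frames {3,5,1}
5 → hit
6 → fault, evict 3, frames {5,1,6}
7 → fault, evict 5, frames {1,6,7}
5 → fault, evict 1, frames {6,7,5}
6 → hit
3 → fault, evict 6, frames {7,5,3}
6 → fault, evict 7, frames {5,3,6}
Page faults: 9.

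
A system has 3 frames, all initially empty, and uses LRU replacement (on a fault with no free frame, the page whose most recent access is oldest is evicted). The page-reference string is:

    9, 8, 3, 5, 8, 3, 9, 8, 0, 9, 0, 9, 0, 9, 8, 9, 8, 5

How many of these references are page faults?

7

9 -> fault, frames (9)
8 -> fault, frames (9 8)
3 -> fault, frames (9 8 3)
5 -> fault, evict 9, frames (8 3 5)
8 -> hit
3 -> hit
9 -> fault, evict 5, frames (8 3 9)
8 -> hit
0 -> fault, evict 3, frames (9 8 0)
9 -> hit
0 -> hit
9 -> hit
0 -> hit
9 -> hit
8 -> hit
9 -> hit
8 -> hit
5 -> fault, evict 0, frames (9 8 5)
Page faults: 7.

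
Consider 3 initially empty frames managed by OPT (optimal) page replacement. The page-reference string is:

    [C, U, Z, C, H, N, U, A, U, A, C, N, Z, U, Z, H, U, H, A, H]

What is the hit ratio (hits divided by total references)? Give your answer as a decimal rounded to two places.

0.55

C → fault, frames (C)
U → fault, frames (C U)
Z → fault, frames (C U Z)
C → hit
H → fault, evict Z, frames (C U H)
N → fault, evict H, frames (C U N)
U → hit
A → fault, evict N, frames (C U A)
U → hit
A → hit
C → hit
N → fault, evict C, frames (U A N)
Z → fault, evict N, frames (U A Z)
U → hit
Z → hit
H → fault, evict Z, frames (U A H)
U → hit
H → hit
A → hit
H → hit
Hits: 11 of 20 references → 11/20 = 0.5500.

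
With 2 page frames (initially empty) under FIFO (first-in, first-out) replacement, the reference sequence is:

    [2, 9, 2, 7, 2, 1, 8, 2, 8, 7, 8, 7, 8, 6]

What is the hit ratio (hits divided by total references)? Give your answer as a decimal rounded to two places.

2 -> miss, frames {2}
9 -> miss, frames {2,9}
2 -> hit
7 -> miss, evict 2, frames {9,7}
2 -> miss, evict 9, frames {7,2}
1 -> miss, evict 7, frames {2,1}
8 -> miss, evict 2, frames {1,8}
2 -> miss, evict 1, frames {8,2}
8 -> hit
7 -> miss, evict 8, frames {2,7}
8 -> miss, evict 2, frames {7,8}
7 -> hit
8 -> hit
6 -> miss, evict 7, frames {8,6}
Hits: 4 of 14 references → 4/14 = 0.2857.

0.29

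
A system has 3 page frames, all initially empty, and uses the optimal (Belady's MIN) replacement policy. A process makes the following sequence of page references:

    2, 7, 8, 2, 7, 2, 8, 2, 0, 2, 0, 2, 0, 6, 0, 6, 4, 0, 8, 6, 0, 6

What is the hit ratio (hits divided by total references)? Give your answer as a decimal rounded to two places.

2 -> miss, frames {2}
7 -> miss, frames {2,7}
8 -> miss, frames {2,7,8}
2 -> hit
7 -> hit
2 -> hit
8 -> hit
2 -> hit
0 -> miss, evict 7, frames {2,8,0}
2 -> hit
0 -> hit
2 -> hit
0 -> hit
6 -> miss, evict 2, frames {8,0,6}
0 -> hit
6 -> hit
4 -> miss, evict 6, frames {8,0,4}
0 -> hit
8 -> hit
6 -> miss, evict 4, frames {8,0,6}
0 -> hit
6 -> hit
Hits: 15 of 22 references → 15/22 = 0.6818.

0.68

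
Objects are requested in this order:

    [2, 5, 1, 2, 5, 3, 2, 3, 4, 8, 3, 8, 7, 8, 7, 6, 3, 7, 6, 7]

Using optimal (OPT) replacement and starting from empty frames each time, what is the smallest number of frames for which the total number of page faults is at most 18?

f=1: 20 faults
f=2: 11 faults
f=3: 8 faults
f=4: 8 faults
f=5: 8 faults
f=6: 8 faults
f=7: 8 faults
f=8: 8 faults
Smallest f with faults ≤ 18 is 2.

2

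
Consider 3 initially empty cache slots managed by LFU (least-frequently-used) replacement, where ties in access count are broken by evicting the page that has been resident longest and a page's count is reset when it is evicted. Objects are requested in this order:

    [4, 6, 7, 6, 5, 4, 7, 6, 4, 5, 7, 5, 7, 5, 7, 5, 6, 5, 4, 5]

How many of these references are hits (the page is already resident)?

7

4 → miss, frames (4)
6 → miss, frames (4 6)
7 → miss, frames (4 6 7)
6 → hit
5 → miss, evict 4, frames (6 7 5)
4 → miss, evict 7, frames (6 5 4)
7 → miss, evict 5, frames (6 4 7)
6 → hit
4 → hit
5 → miss, evict 7, frames (6 4 5)
7 → miss, evict 5, frames (6 4 7)
5 → miss, evict 7, frames (6 4 5)
7 → miss, evict 5, frames (6 4 7)
5 → miss, evict 7, frames (6 4 5)
7 → miss, evict 5, frames (6 4 7)
5 → miss, evict 7, frames (6 4 5)
6 → hit
5 → hit
4 → hit
5 → hit
Hits: 7.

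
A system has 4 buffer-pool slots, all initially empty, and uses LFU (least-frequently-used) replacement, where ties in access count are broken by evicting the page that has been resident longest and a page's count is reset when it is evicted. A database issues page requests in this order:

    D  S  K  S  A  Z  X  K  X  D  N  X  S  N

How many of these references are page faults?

D: miss, frames [D]
S: miss, frames [D, S]
K: miss, frames [D, S, K]
S: hit
A: miss, frames [D, S, K, A]
Z: miss, evict D, frames [S, K, A, Z]
X: miss, evict K, frames [S, A, Z, X]
K: miss, evict A, frames [S, Z, X, K]
X: hit
D: miss, evict Z, frames [S, X, K, D]
N: miss, evict K, frames [S, X, D, N]
X: hit
S: hit
N: hit
Page faults: 9.

9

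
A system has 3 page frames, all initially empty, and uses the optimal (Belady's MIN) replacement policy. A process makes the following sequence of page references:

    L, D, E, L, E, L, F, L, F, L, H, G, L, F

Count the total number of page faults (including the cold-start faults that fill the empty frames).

6

L: fault, frames (L)
D: fault, frames (L D)
E: fault, frames (L D E)
L: hit
E: hit
L: hit
F: fault, evict E, frames (L D F)
L: hit
F: hit
L: hit
H: fault, evict D, frames (L F H)
G: fault, evict H, frames (L F G)
L: hit
F: hit
Page faults: 6.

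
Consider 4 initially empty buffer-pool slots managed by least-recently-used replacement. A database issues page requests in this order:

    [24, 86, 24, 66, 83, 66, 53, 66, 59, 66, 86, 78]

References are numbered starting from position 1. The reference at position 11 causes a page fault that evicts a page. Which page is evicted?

pos 1: 24 -> fault, frames [24]
pos 2: 86 -> fault, frames [24, 86]
pos 3: 24 -> hit
pos 4: 66 -> fault, frames [86, 24, 66]
pos 5: 83 -> fault, frames [86, 24, 66, 83]
pos 6: 66 -> hit
pos 7: 53 -> fault, evict 86, frames [24, 83, 66, 53]
pos 8: 66 -> hit
pos 9: 59 -> fault, evict 24, frames [83, 53, 66, 59]
pos 10: 66 -> hit
pos 11: 86 -> fault, evict 83, frames [53, 59, 66, 86]
At position 11, page 83 is evicted.

83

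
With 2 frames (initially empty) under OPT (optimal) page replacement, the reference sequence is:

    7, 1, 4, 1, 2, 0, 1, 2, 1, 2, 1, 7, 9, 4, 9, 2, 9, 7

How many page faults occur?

11

7: fault, frames {7}
1: fault, frames {7,1}
4: fault, evict 7, frames {1,4}
1: hit
2: fault, evict 4, frames {1,2}
0: fault, evict 2, frames {1,0}
1: hit
2: fault, evict 0, frames {1,2}
1: hit
2: hit
1: hit
7: fault, evict 1, frames {2,7}
9: fault, evict 7, frames {2,9}
4: fault, evict 2, frames {9,4}
9: hit
2: fault, evict 4, frames {9,2}
9: hit
7: fault, evict 2, frames {9,7}
Page faults: 11.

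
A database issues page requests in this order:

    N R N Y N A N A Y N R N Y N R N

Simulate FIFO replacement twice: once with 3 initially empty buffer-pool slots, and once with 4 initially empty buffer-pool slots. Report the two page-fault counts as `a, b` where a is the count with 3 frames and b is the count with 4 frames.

3 frames: F F . F . F F . . . F . F . . . → 7 faults.
4 frames: F F . F . F . . . . . . . . . . → 4 faults.
4 < 7: adding a frame reduced faults, as is typical.

7, 4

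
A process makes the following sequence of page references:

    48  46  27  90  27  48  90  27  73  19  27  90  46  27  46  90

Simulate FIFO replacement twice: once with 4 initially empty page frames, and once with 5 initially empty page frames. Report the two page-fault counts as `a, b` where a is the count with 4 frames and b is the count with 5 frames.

9, 6

4 frames: F F F F . . . . F F . . F F . F → 9 faults.
5 frames: F F F F . . . . F F . . . . . . → 6 faults.
6 < 9: adding a frame reduced faults, as is typical.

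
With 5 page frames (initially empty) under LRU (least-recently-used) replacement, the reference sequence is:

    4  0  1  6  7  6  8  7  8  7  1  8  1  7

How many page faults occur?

4: fault, frames [4]
0: fault, frames [4, 0]
1: fault, frames [4, 0, 1]
6: fault, frames [4, 0, 1, 6]
7: fault, frames [4, 0, 1, 6, 7]
6: hit
8: fault, evict 4, frames [0, 1, 7, 6, 8]
7: hit
8: hit
7: hit
1: hit
8: hit
1: hit
7: hit
Page faults: 6.

6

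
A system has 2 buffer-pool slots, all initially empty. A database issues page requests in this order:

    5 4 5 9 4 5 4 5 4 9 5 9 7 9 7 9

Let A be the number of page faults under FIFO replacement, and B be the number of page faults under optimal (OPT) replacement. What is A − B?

Under FIFO: F F . F . F F . . F F . F F . . → 9 faults.
Under OPT: F F . F . F . . . F . . F . . . → 6 faults.
A − B = 9 − 6 = 3.

3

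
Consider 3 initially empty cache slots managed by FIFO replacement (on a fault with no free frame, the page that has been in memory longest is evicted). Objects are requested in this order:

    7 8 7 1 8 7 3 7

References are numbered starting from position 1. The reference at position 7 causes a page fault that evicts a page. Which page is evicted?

pos 1: 7 -> miss, frames (7)
pos 2: 8 -> miss, frames (7 8)
pos 3: 7 -> hit
pos 4: 1 -> miss, frames (7 8 1)
pos 5: 8 -> hit
pos 6: 7 -> hit
pos 7: 3 -> miss, evict 7, frames (8 1 3)
At position 7, page 7 is evicted.

7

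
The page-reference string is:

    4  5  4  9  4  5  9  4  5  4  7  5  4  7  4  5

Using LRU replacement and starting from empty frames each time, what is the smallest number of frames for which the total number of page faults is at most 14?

f=1: 16 faults
f=2: 12 faults
f=3: 4 faults
f=4: 4 faults
Smallest f with faults ≤ 14 is 2.

2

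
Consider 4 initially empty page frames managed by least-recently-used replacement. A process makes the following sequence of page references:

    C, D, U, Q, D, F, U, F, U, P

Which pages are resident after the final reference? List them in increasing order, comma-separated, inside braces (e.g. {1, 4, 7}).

{D, F, P, U}

C -> miss, frames (C)
D -> miss, frames (C D)
U -> miss, frames (C D U)
Q -> miss, frames (C D U Q)
D -> hit
F -> miss, evict C, frames (U Q D F)
U -> hit
F -> hit
U -> hit
P -> miss, evict Q, frames (D F U P)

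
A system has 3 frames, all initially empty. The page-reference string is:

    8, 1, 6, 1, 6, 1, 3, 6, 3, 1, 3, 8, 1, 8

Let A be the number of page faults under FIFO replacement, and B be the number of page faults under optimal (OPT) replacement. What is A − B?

Under FIFO: F F F . . . F . . . . F F . → 6 faults.
Under OPT: F F F . . . F . . . . F . . → 5 faults.
A − B = 6 − 5 = 1.

1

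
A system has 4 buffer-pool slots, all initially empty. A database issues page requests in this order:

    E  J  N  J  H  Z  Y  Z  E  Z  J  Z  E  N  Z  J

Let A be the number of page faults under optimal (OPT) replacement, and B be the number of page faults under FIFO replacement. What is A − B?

Under OPT: F F F . F F F . . . . . . F . . → 7 faults.
Under FIFO: F F F . F F F . F . F . . F F . → 10 faults.
A − B = 7 − 10 = -3.

-3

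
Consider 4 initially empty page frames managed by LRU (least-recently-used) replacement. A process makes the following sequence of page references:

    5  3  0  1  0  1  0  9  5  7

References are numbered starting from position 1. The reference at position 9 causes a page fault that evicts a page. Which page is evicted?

3

pos 1: 5: miss, frames [5]
pos 2: 3: miss, frames [5, 3]
pos 3: 0: miss, frames [5, 3, 0]
pos 4: 1: miss, frames [5, 3, 0, 1]
pos 5: 0: hit
pos 6: 1: hit
pos 7: 0: hit
pos 8: 9: miss, evict 5, frames [3, 1, 0, 9]
pos 9: 5: miss, evict 3, frames [1, 0, 9, 5]
At position 9, page 3 is evicted.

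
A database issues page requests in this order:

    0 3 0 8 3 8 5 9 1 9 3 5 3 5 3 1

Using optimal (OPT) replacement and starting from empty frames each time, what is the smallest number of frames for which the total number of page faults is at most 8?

f=1: 16 faults
f=2: 9 faults
f=3: 7 faults
f=4: 6 faults
f=5: 6 faults
f=6: 6 faults
Smallest f with faults ≤ 8 is 3.

3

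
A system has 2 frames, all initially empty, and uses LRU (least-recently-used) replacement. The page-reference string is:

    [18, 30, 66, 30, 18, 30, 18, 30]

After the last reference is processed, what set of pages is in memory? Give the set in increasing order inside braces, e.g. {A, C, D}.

18 → miss, frames [18]
30 → miss, frames [18, 30]
66 → miss, evict 18, frames [30, 66]
30 → hit
18 → miss, evict 66, frames [30, 18]
30 → hit
18 → hit
30 → hit

{18, 30}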